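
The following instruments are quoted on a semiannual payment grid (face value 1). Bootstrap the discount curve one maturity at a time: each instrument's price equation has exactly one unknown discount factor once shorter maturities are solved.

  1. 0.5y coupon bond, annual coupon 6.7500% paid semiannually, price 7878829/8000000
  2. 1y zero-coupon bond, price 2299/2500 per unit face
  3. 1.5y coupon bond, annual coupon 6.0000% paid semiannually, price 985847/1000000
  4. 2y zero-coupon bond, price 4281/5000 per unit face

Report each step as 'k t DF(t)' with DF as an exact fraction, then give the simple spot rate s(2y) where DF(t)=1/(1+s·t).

1 1/2 9527/10000
2 1 2299/2500
3 3/2 4513/5000
4 2 4281/5000
s(2y) = (1/(4281/5000) − 1)/(2) = 719/8562 ≈ 8.3976%

step 1 [0.5y] bond c/2=27/800: DF=(7878829/8000000 − 27/800·(0))/(1+27/800) = 9527/10000 ≈ 0.952700
step 2 [1y] zero: DF = P = 2299/2500 ≈ 0.919600
step 3 [1.5y] bond c/2=3/100: DF=(985847/1000000 − 3/100·(0.952700+0.919600))/(1+3/100) = 4513/5000 ≈ 0.902600
step 4 [2y] zero: DF = P = 4281/5000 ≈ 0.856200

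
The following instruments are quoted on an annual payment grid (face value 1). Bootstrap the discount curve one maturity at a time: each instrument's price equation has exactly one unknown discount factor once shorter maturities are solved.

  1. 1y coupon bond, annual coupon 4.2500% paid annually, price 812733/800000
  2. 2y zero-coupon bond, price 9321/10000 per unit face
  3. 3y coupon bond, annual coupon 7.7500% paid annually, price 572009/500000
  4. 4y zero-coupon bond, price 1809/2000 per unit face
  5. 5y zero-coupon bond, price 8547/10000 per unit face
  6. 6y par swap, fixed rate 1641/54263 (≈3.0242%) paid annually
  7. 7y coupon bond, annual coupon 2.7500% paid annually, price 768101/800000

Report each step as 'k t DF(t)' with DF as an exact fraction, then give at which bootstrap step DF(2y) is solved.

1 1 1949/2000
2 2 9321/10000
3 3 4623/5000
4 4 1809/2000
5 5 8547/10000
6 6 8359/10000
7 7 1973/2500
DF(2y) is solved at step 2

step 1 [1y] bond c/1=17/400: DF=(812733/800000 − 17/400·(0))/(1+17/400) = 1949/2000 ≈ 0.974500
step 2 [2y] zero: DF = P = 9321/10000 ≈ 0.932100
step 3 [3y] bond c/1=31/400: DF=(572009/500000 − 31/400·(0.974500+0.932100))/(1+31/400) = 4623/5000 ≈ 0.924600
step 4 [4y] zero: DF = P = 1809/2000 ≈ 0.904500
step 5 [5y] zero: DF = P = 8547/10000 ≈ 0.854700
step 6 [6y] swap r/1=1641/54263: DF=(1 − 1641/54263·(0.974500+0.932100+0.924600+0.904500+0.854700))/(1+1641/54263) = 8359/10000 ≈ 0.835900
step 7 [7y] bond c/1=11/400: DF=(768101/800000 − 11/400·(0.974500+0.932100+0.924600+0.904500+0.854700+0.835900))/(1+11/400) = 1973/2500 ≈ 0.789200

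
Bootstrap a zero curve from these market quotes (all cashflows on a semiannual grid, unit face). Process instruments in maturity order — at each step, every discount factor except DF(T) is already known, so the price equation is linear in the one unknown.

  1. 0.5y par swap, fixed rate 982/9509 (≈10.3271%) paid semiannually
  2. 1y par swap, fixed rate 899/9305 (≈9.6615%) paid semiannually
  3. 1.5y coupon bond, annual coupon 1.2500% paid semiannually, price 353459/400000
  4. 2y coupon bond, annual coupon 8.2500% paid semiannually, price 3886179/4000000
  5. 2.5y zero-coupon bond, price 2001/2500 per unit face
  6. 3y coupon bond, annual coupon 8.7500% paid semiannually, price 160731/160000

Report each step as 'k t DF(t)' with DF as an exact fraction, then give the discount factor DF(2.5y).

1 1/2 9509/10000
2 1 9101/10000
3 3/2 4333/5000
4 2 33/40
5 5/2 2001/2500
6 3 39/50
DF(2.5y) = 2001/2500 ≈ 0.800400

step 1 [0.5y] swap r/2=491/9509: DF=(1 − 491/9509·(0))/(1+491/9509) = 9509/10000 ≈ 0.950900
step 2 [1y] swap r/2=899/18610: DF=(1 − 899/18610·(0.950900))/(1+899/18610) = 9101/10000 ≈ 0.910100
step 3 [1.5y] bond c/2=1/160: DF=(353459/400000 − 1/160·(0.950900+0.910100))/(1+1/160) = 4333/5000 ≈ 0.866600
step 4 [2y] bond c/2=33/800: DF=(3886179/4000000 − 33/800·(0.950900+0.910100+0.866600))/(1+33/800) = 33/40 ≈ 0.825000
step 5 [2.5y] zero: DF = P = 2001/2500 ≈ 0.800400
step 6 [3y] bond c/2=7/160: DF=(160731/160000 − 7/160·(0.950900+0.910100+0.866600+0.825000+0.800400))/(1+7/160) = 39/50 ≈ 0.780000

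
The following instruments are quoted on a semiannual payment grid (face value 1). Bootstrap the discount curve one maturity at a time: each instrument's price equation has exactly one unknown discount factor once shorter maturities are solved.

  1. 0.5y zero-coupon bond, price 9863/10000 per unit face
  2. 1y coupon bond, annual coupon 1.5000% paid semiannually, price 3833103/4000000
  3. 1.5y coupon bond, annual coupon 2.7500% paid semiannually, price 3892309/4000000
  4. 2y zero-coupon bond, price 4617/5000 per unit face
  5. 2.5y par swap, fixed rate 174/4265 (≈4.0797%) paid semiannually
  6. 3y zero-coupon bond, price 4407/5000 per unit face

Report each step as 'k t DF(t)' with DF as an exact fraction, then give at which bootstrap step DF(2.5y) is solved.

1 1/2 9863/10000
2 1 4719/5000
3 3/2 9337/10000
4 2 4617/5000
5 5/2 9043/10000
6 3 4407/5000
DF(2.5y) is solved at step 5

step 1 [0.5y] zero: DF = P = 9863/10000 ≈ 0.986300
step 2 [1y] bond c/2=3/400: DF=(3833103/4000000 − 3/400·(0.986300))/(1+3/400) = 4719/5000 ≈ 0.943800
step 3 [1.5y] bond c/2=11/800: DF=(3892309/4000000 − 11/800·(0.986300+0.943800))/(1+11/800) = 9337/10000 ≈ 0.933700
step 4 [2y] zero: DF = P = 4617/5000 ≈ 0.923400
step 5 [2.5y] swap r/2=87/4265: DF=(1 − 87/4265·(0.986300+0.943800+0.933700+0.923400))/(1+87/4265) = 9043/10000 ≈ 0.904300
step 6 [3y] zero: DF = P = 4407/5000 ≈ 0.881400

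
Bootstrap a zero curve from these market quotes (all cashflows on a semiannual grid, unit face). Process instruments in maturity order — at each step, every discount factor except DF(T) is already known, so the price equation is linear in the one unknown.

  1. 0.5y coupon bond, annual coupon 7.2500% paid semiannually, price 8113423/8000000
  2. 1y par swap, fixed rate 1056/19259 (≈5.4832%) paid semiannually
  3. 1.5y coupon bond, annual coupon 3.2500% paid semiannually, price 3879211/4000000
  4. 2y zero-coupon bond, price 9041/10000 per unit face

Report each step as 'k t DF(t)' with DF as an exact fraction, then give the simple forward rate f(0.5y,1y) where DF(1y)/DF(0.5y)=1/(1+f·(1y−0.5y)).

1 1/2 9787/10000
2 1 592/625
3 3/2 1847/2000
4 2 9041/10000
f(0.5y,1y) = ((9787/10000)/(592/625) − 1)/(1/2) = 315/4736 ≈ 6.6512%

step 1 [0.5y] bond c/2=29/800: DF=(8113423/8000000 − 29/800·(0))/(1+29/800) = 9787/10000 ≈ 0.978700
step 2 [1y] swap r/2=528/19259: DF=(1 − 528/19259·(0.978700))/(1+528/19259) = 592/625 ≈ 0.947200
step 3 [1.5y] bond c/2=13/800: DF=(3879211/4000000 − 13/800·(0.978700+0.947200))/(1+13/800) = 1847/2000 ≈ 0.923500
step 4 [2y] zero: DF = P = 9041/10000 ≈ 0.904100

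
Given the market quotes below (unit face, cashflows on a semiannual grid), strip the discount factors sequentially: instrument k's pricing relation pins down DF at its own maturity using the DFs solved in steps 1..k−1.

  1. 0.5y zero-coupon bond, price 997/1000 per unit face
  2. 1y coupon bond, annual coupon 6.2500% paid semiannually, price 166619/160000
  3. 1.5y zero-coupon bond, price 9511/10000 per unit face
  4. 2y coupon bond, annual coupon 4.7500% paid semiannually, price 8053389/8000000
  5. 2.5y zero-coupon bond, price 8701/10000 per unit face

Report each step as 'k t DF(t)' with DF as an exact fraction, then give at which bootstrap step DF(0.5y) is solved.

step 1 [0.5y] zero: DF = P = 997/1000 ≈ 0.997000
step 2 [1y] bond c/2=1/32: DF=(166619/160000 − 1/32·(0.997000))/(1+1/32) = 2449/2500 ≈ 0.979600
step 3 [1.5y] zero: DF = P = 9511/10000 ≈ 0.951100
step 4 [2y] bond c/2=19/800: DF=(8053389/8000000 − 19/800·(0.997000+0.979600+0.951100))/(1+19/800) = 4577/5000 ≈ 0.915400
step 5 [2.5y] zero: DF = P = 8701/10000 ≈ 0.870100

1 1/2 997/1000
2 1 2449/2500
3 3/2 9511/10000
4 2 4577/5000
5 5/2 8701/10000
DF(0.5y) is solved at step 1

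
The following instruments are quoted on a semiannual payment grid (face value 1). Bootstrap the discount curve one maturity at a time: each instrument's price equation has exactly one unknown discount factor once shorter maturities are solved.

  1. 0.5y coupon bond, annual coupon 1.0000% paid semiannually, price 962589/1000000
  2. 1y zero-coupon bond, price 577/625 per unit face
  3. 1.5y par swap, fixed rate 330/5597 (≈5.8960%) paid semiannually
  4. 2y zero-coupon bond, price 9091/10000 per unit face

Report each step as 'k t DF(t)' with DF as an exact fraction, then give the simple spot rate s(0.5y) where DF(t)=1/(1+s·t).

step 1 [0.5y] bond c/2=1/200: DF=(962589/1000000 − 1/200·(0))/(1+1/200) = 4789/5000 ≈ 0.957800
step 2 [1y] zero: DF = P = 577/625 ≈ 0.923200
step 3 [1.5y] swap r/2=165/5597: DF=(1 − 165/5597·(0.957800+0.923200))/(1+165/5597) = 367/400 ≈ 0.917500
step 4 [2y] zero: DF = P = 9091/10000 ≈ 0.909100

1 1/2 4789/5000
2 1 577/625
3 3/2 367/400
4 2 9091/10000
s(0.5y) = (1/(4789/5000) − 1)/(1/2) = 422/4789 ≈ 8.8119%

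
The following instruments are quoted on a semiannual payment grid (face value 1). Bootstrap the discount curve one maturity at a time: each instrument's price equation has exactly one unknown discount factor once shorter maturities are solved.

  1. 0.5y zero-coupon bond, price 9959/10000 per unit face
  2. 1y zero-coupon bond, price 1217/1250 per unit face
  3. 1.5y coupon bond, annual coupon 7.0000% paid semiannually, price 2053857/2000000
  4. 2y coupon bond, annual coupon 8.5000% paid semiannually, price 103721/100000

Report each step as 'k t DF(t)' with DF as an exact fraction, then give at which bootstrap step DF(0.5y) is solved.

1 1/2 9959/10000
2 1 1217/1250
3 3/2 1157/1250
4 2 8769/10000
DF(0.5y) is solved at step 1

step 1 [0.5y] zero: DF = P = 9959/10000 ≈ 0.995900
step 2 [1y] zero: DF = P = 1217/1250 ≈ 0.973600
step 3 [1.5y] bond c/2=7/200: DF=(2053857/2000000 − 7/200·(0.995900+0.973600))/(1+7/200) = 1157/1250 ≈ 0.925600
step 4 [2y] bond c/2=17/400: DF=(103721/100000 − 17/400·(0.995900+0.973600+0.925600))/(1+17/400) = 8769/10000 ≈ 0.876900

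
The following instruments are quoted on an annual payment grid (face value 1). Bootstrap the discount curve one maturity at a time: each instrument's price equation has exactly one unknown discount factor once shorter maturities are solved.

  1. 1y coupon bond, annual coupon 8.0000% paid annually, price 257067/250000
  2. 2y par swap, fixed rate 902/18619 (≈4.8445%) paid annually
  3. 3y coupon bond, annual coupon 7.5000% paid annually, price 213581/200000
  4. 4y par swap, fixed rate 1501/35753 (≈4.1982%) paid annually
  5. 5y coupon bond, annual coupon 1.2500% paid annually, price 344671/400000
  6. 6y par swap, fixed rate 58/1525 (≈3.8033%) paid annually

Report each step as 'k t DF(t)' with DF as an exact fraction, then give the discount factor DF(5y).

step 1 [1y] bond c/1=2/25: DF=(257067/250000 − 2/25·(0))/(1+2/25) = 9521/10000 ≈ 0.952100
step 2 [2y] swap r/1=902/18619: DF=(1 − 902/18619·(0.952100))/(1+902/18619) = 4549/5000 ≈ 0.909800
step 3 [3y] bond c/1=3/40: DF=(213581/200000 − 3/40·(0.952100+0.909800))/(1+3/40) = 1727/2000 ≈ 0.863500
step 4 [4y] swap r/1=1501/35753: DF=(1 − 1501/35753·(0.952100+0.909800+0.863500))/(1+1501/35753) = 8499/10000 ≈ 0.849900
step 5 [5y] bond c/1=1/80: DF=(344671/400000 − 1/80·(0.952100+0.909800+0.863500+0.849900))/(1+1/80) = 8069/10000 ≈ 0.806900
step 6 [6y] swap r/1=58/1525: DF=(1 − 58/1525·(0.952100+0.909800+0.863500+0.849900+0.806900))/(1+58/1525) = 2007/2500 ≈ 0.802800

1 1 9521/10000
2 2 4549/5000
3 3 1727/2000
4 4 8499/10000
5 5 8069/10000
6 6 2007/2500
DF(5y) = 8069/10000 ≈ 0.806900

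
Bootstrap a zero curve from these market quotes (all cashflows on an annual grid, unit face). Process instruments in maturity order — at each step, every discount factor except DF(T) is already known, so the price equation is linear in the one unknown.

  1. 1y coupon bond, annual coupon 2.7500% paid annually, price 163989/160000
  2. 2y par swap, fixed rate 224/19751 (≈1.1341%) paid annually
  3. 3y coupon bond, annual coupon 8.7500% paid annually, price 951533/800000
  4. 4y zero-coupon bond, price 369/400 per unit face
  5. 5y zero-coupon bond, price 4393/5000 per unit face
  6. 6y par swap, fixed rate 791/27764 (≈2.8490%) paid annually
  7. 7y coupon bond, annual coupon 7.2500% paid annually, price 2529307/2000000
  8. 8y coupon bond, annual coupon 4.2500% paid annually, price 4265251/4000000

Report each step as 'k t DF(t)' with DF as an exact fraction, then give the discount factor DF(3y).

1 1 399/400
2 2 611/625
3 3 2337/2500
4 4 369/400
5 5 4393/5000
6 6 4209/5000
7 7 4019/5000
8 8 7637/10000
DF(3y) = 2337/2500 ≈ 0.934800

step 1 [1y] bond c/1=11/400: DF=(163989/160000 − 11/400·(0))/(1+11/400) = 399/400 ≈ 0.997500
step 2 [2y] swap r/1=224/19751: DF=(1 − 224/19751·(0.997500))/(1+224/19751) = 611/625 ≈ 0.977600
step 3 [3y] bond c/1=7/80: DF=(951533/800000 − 7/80·(0.997500+0.977600))/(1+7/80) = 2337/2500 ≈ 0.934800
step 4 [4y] zero: DF = P = 369/400 ≈ 0.922500
step 5 [5y] zero: DF = P = 4393/5000 ≈ 0.878600
step 6 [6y] swap r/1=791/27764: DF=(1 − 791/27764·(0.997500+0.977600+0.934800+0.922500+0.878600))/(1+791/27764) = 4209/5000 ≈ 0.841800
step 7 [7y] bond c/1=29/400: DF=(2529307/2000000 − 29/400·(0.997500+0.977600+0.934800+0.922500+0.878600+0.841800))/(1+29/400) = 4019/5000 ≈ 0.803800
step 8 [8y] bond c/1=17/400: DF=(4265251/4000000 − 17/400·(0.997500+0.977600+0.934800+0.922500+0.878600+0.841800+0.803800))/(1+17/400) = 7637/10000 ≈ 0.763700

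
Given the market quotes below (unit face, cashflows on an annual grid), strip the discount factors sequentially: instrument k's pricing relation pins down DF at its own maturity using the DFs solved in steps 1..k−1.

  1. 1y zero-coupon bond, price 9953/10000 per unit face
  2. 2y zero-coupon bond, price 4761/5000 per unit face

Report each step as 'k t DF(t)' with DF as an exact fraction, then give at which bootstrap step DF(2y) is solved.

1 1 9953/10000
2 2 4761/5000
DF(2y) is solved at step 2

step 1 [1y] zero: DF = P = 9953/10000 ≈ 0.995300
step 2 [2y] zero: DF = P = 4761/5000 ≈ 0.952200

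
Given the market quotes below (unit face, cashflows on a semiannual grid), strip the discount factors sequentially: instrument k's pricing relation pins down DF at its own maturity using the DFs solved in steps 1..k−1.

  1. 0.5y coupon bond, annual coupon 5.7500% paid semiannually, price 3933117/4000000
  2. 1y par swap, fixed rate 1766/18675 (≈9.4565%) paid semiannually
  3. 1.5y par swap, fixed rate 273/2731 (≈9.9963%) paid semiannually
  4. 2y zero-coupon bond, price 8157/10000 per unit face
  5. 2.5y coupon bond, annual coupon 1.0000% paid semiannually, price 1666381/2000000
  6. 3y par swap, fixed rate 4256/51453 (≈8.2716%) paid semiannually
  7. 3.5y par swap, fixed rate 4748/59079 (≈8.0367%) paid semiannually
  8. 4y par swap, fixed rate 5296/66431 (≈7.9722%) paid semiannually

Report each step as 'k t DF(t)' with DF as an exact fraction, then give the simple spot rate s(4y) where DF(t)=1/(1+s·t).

step 1 [0.5y] bond c/2=23/800: DF=(3933117/4000000 − 23/800·(0))/(1+23/800) = 4779/5000 ≈ 0.955800
step 2 [1y] swap r/2=883/18675: DF=(1 − 883/18675·(0.955800))/(1+883/18675) = 9117/10000 ≈ 0.911700
step 3 [1.5y] swap r/2=273/5462: DF=(1 − 273/5462·(0.955800+0.911700))/(1+273/5462) = 1727/2000 ≈ 0.863500
step 4 [2y] zero: DF = P = 8157/10000 ≈ 0.815700
step 5 [2.5y] bond c/2=1/200: DF=(1666381/2000000 − 1/200·(0.955800+0.911700+0.863500+0.815700))/(1+1/200) = 4057/5000 ≈ 0.811400
step 6 [3y] swap r/2=2128/51453: DF=(1 − 2128/51453·(0.955800+0.911700+0.863500+0.815700+0.811400))/(1+2128/51453) = 492/625 ≈ 0.787200
step 7 [3.5y] swap r/2=2374/59079: DF=(1 − 2374/59079·(0.955800+0.911700+0.863500+0.815700+0.811400+0.787200))/(1+2374/59079) = 3813/5000 ≈ 0.762600
step 8 [4y] swap r/2=2648/66431: DF=(1 − 2648/66431·(0.955800+0.911700+0.863500+0.815700+0.811400+0.787200+0.762600))/(1+2648/66431) = 919/1250 ≈ 0.735200

1 1/2 4779/5000
2 1 9117/10000
3 3/2 1727/2000
4 2 8157/10000
5 5/2 4057/5000
6 3 492/625
7 7/2 3813/5000
8 4 919/1250
s(4y) = (1/(919/1250) − 1)/(4) = 331/3676 ≈ 9.0044%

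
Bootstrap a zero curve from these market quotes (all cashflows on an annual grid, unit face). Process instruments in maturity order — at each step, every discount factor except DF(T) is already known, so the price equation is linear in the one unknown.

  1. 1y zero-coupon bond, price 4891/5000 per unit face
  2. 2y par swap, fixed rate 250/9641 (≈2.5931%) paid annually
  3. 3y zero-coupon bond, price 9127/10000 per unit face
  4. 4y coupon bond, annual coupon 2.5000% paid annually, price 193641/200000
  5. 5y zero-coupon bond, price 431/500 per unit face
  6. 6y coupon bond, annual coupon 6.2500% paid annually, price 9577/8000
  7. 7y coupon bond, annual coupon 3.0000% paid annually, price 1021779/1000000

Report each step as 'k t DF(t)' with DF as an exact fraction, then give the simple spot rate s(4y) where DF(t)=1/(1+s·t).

1 1 4891/5000
2 2 19/20
3 3 9127/10000
4 4 8753/10000
5 5 431/500
6 6 4287/5000
7 7 8337/10000
s(4y) = (1/(8753/10000) − 1)/(4) = 1247/35012 ≈ 3.5616%

step 1 [1y] zero: DF = P = 4891/5000 ≈ 0.978200
step 2 [2y] swap r/1=250/9641: DF=(1 − 250/9641·(0.978200))/(1+250/9641) = 19/20 ≈ 0.950000
step 3 [3y] zero: DF = P = 9127/10000 ≈ 0.912700
step 4 [4y] bond c/1=1/40: DF=(193641/200000 − 1/40·(0.978200+0.950000+0.912700))/(1+1/40) = 8753/10000 ≈ 0.875300
step 5 [5y] zero: DF = P = 431/500 ≈ 0.862000
step 6 [6y] bond c/1=1/16: DF=(9577/8000 − 1/16·(0.978200+0.950000+0.912700+0.875300+0.862000))/(1+1/16) = 4287/5000 ≈ 0.857400
step 7 [7y] bond c/1=3/100: DF=(1021779/1000000 − 3/100·(0.978200+0.950000+0.912700+0.875300+0.862000+0.857400))/(1+3/100) = 8337/10000 ≈ 0.833700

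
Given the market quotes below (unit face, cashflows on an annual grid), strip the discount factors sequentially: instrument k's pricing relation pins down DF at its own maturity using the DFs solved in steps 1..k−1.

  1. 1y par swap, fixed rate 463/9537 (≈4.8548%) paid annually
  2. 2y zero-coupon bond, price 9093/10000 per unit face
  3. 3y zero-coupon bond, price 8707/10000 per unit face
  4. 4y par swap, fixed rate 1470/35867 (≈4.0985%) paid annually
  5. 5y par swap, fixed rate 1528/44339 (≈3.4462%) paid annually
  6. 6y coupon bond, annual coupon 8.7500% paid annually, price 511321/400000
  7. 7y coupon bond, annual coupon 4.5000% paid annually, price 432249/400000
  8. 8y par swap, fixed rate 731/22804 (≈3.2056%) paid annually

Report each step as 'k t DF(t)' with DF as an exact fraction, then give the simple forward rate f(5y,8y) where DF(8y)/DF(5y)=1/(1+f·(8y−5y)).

1 1 9537/10000
2 2 9093/10000
3 3 8707/10000
4 4 853/1000
5 5 1059/1250
6 6 8187/10000
7 7 8079/10000
8 8 7807/10000
f(5y,8y) = ((1059/1250)/(7807/10000) − 1)/(3) = 665/23421 ≈ 2.8393%

step 1 [1y] swap r/1=463/9537: DF=(1 − 463/9537·(0))/(1+463/9537) = 9537/10000 ≈ 0.953700
step 2 [2y] zero: DF = P = 9093/10000 ≈ 0.909300
step 3 [3y] zero: DF = P = 8707/10000 ≈ 0.870700
step 4 [4y] swap r/1=1470/35867: DF=(1 − 1470/35867·(0.953700+0.909300+0.870700))/(1+1470/35867) = 853/1000 ≈ 0.853000
step 5 [5y] swap r/1=1528/44339: DF=(1 − 1528/44339·(0.953700+0.909300+0.870700+0.853000))/(1+1528/44339) = 1059/1250 ≈ 0.847200
step 6 [6y] bond c/1=7/80: DF=(511321/400000 − 7/80·(0.953700+0.909300+0.870700+0.853000+0.847200))/(1+7/80) = 8187/10000 ≈ 0.818700
step 7 [7y] bond c/1=9/200: DF=(432249/400000 − 9/200·(0.953700+0.909300+0.870700+0.853000+0.847200+0.818700))/(1+9/200) = 8079/10000 ≈ 0.807900
step 8 [8y] swap r/1=731/22804: DF=(1 − 731/22804·(0.953700+0.909300+0.870700+0.853000+0.847200+0.818700+0.807900))/(1+731/22804) = 7807/10000 ≈ 0.780700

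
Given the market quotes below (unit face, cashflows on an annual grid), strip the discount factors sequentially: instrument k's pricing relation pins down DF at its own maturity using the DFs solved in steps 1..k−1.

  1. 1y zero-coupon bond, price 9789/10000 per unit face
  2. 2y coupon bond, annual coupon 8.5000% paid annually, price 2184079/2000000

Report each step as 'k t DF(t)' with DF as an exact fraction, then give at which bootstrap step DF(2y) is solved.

1 1 9789/10000
2 2 4649/5000
DF(2y) is solved at step 2

step 1 [1y] zero: DF = P = 9789/10000 ≈ 0.978900
step 2 [2y] bond c/1=17/200: DF=(2184079/2000000 − 17/200·(0.978900))/(1+17/200) = 4649/5000 ≈ 0.929800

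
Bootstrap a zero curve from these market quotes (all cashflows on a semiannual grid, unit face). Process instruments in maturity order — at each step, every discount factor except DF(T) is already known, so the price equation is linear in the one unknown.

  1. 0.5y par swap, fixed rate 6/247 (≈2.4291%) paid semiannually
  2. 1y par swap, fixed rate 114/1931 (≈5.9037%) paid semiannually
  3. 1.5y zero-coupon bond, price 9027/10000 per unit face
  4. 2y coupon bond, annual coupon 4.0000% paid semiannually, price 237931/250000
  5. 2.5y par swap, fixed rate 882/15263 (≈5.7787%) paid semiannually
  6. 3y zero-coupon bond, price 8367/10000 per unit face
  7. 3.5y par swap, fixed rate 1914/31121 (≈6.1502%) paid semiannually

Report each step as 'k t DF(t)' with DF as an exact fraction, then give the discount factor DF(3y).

step 1 [0.5y] swap r/2=3/247: DF=(1 − 3/247·(0))/(1+3/247) = 247/250 ≈ 0.988000
step 2 [1y] swap r/2=57/1931: DF=(1 − 57/1931·(0.988000))/(1+57/1931) = 943/1000 ≈ 0.943000
step 3 [1.5y] zero: DF = P = 9027/10000 ≈ 0.902700
step 4 [2y] bond c/2=1/50: DF=(237931/250000 − 1/50·(0.988000+0.943000+0.902700))/(1+1/50) = 351/400 ≈ 0.877500
step 5 [2.5y] swap r/2=441/15263: DF=(1 − 441/15263·(0.988000+0.943000+0.902700+0.877500))/(1+441/15263) = 8677/10000 ≈ 0.867700
step 6 [3y] zero: DF = P = 8367/10000 ≈ 0.836700
step 7 [3.5y] swap r/2=957/31121: DF=(1 − 957/31121·(0.988000+0.943000+0.902700+0.877500+0.867700+0.836700))/(1+957/31121) = 4043/5000 ≈ 0.808600

1 1/2 247/250
2 1 943/1000
3 3/2 9027/10000
4 2 351/400
5 5/2 8677/10000
6 3 8367/10000
7 7/2 4043/5000
DF(3y) = 8367/10000 ≈ 0.836700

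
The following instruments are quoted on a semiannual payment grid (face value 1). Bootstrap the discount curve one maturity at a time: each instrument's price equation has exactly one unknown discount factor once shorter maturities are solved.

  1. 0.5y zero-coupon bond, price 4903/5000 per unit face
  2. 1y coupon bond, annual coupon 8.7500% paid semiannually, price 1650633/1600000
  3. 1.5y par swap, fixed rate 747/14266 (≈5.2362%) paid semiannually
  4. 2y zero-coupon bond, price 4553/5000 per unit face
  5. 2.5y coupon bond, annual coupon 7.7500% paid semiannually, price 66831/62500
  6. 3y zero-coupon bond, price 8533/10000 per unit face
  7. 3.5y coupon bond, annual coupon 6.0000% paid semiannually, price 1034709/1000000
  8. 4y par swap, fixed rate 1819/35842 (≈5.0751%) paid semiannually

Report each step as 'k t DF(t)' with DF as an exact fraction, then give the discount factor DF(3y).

1 1/2 4903/5000
2 1 9473/10000
3 3/2 9253/10000
4 2 4553/5000
5 5/2 889/1000
6 3 8533/10000
7 7/2 4221/5000
8 4 8181/10000
DF(3y) = 8533/10000 ≈ 0.853300

step 1 [0.5y] zero: DF = P = 4903/5000 ≈ 0.980600
step 2 [1y] bond c/2=7/160: DF=(1650633/1600000 − 7/160·(0.980600))/(1+7/160) = 9473/10000 ≈ 0.947300
step 3 [1.5y] swap r/2=747/28532: DF=(1 − 747/28532·(0.980600+0.947300))/(1+747/28532) = 9253/10000 ≈ 0.925300
step 4 [2y] zero: DF = P = 4553/5000 ≈ 0.910600
step 5 [2.5y] bond c/2=31/800: DF=(66831/62500 − 31/800·(0.980600+0.947300+0.925300+0.910600))/(1+31/800) = 889/1000 ≈ 0.889000
step 6 [3y] zero: DF = P = 8533/10000 ≈ 0.853300
step 7 [3.5y] bond c/2=3/100: DF=(1034709/1000000 − 3/100·(0.980600+0.947300+0.925300+0.910600+0.889000+0.853300))/(1+3/100) = 4221/5000 ≈ 0.844200
step 8 [4y] swap r/2=1819/71684: DF=(1 − 1819/71684·(0.980600+0.947300+0.925300+0.910600+0.889000+0.853300+0.844200))/(1+1819/71684) = 8181/10000 ≈ 0.818100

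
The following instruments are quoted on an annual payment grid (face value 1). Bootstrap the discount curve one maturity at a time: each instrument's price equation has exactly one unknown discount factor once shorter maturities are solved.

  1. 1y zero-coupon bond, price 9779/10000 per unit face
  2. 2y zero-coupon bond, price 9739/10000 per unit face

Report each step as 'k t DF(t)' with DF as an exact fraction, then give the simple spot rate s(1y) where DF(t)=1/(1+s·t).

1 1 9779/10000
2 2 9739/10000
s(1y) = (1/(9779/10000) − 1)/(1) = 221/9779 ≈ 2.2599%

step 1 [1y] zero: DF = P = 9779/10000 ≈ 0.977900
step 2 [2y] zero: DF = P = 9739/10000 ≈ 0.973900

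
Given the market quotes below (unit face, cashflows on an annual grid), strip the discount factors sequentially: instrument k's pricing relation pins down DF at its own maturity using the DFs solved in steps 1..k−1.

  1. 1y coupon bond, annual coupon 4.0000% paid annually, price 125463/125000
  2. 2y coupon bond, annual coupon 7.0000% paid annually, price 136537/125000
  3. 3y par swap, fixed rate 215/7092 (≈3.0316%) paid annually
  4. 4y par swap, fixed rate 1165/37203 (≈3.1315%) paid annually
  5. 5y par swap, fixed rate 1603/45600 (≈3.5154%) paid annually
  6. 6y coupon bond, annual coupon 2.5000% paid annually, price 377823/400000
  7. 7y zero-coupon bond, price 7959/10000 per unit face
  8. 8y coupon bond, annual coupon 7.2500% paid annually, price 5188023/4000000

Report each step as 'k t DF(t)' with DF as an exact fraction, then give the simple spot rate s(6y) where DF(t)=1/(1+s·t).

1 1 9651/10000
2 2 9577/10000
3 3 457/500
4 4 1767/2000
5 5 8397/10000
6 6 8103/10000
7 7 7959/10000
8 8 317/400
s(6y) = (1/(8103/10000) − 1)/(6) = 1897/48618 ≈ 3.9018%

step 1 [1y] bond c/1=1/25: DF=(125463/125000 − 1/25·(0))/(1+1/25) = 9651/10000 ≈ 0.965100
step 2 [2y] bond c/1=7/100: DF=(136537/125000 − 7/100·(0.965100))/(1+7/100) = 9577/10000 ≈ 0.957700
step 3 [3y] swap r/1=215/7092: DF=(1 − 215/7092·(0.965100+0.957700))/(1+215/7092) = 457/500 ≈ 0.914000
step 4 [4y] swap r/1=1165/37203: DF=(1 − 1165/37203·(0.965100+0.957700+0.914000))/(1+1165/37203) = 1767/2000 ≈ 0.883500
step 5 [5y] swap r/1=1603/45600: DF=(1 − 1603/45600·(0.965100+0.957700+0.914000+0.883500))/(1+1603/45600) = 8397/10000 ≈ 0.839700
step 6 [6y] bond c/1=1/40: DF=(377823/400000 − 1/40·(0.965100+0.957700+0.914000+0.883500+0.839700))/(1+1/40) = 8103/10000 ≈ 0.810300
step 7 [7y] zero: DF = P = 7959/10000 ≈ 0.795900
step 8 [8y] bond c/1=29/400: DF=(5188023/4000000 − 29/400·(0.965100+0.957700+0.914000+0.883500+0.839700+0.810300+0.795900))/(1+29/400) = 317/400 ≈ 0.792500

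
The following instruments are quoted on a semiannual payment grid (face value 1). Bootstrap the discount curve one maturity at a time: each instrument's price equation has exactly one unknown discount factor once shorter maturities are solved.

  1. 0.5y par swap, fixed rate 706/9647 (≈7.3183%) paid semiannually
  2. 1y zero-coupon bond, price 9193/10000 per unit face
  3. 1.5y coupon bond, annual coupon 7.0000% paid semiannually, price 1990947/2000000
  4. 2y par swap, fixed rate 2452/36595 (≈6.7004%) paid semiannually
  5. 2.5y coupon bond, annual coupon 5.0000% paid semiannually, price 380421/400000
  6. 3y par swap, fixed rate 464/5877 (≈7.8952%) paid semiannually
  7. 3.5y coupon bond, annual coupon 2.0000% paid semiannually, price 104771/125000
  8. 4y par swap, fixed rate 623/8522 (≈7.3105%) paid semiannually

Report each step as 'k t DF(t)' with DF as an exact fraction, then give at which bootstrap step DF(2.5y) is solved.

1 1/2 9647/10000
2 1 9193/10000
3 3/2 8981/10000
4 2 4387/5000
5 5/2 4193/5000
6 3 989/1250
7 7/2 311/400
8 4 1877/2500
DF(2.5y) is solved at step 5

step 1 [0.5y] swap r/2=353/9647: DF=(1 − 353/9647·(0))/(1+353/9647) = 9647/10000 ≈ 0.964700
step 2 [1y] zero: DF = P = 9193/10000 ≈ 0.919300
step 3 [1.5y] bond c/2=7/200: DF=(1990947/2000000 − 7/200·(0.964700+0.919300))/(1+7/200) = 8981/10000 ≈ 0.898100
step 4 [2y] swap r/2=1226/36595: DF=(1 − 1226/36595·(0.964700+0.919300+0.898100))/(1+1226/36595) = 4387/5000 ≈ 0.877400
step 5 [2.5y] bond c/2=1/40: DF=(380421/400000 − 1/40·(0.964700+0.919300+0.898100+0.877400))/(1+1/40) = 4193/5000 ≈ 0.838600
step 6 [3y] swap r/2=232/5877: DF=(1 − 232/5877·(0.964700+0.919300+0.898100+0.877400+0.838600))/(1+232/5877) = 989/1250 ≈ 0.791200
step 7 [3.5y] bond c/2=1/100: DF=(104771/125000 − 1/100·(0.964700+0.919300+0.898100+0.877400+0.838600+0.791200))/(1+1/100) = 311/400 ≈ 0.777500
step 8 [4y] swap r/2=623/17044: DF=(1 − 623/17044·(0.964700+0.919300+0.898100+0.877400+0.838600+0.791200+0.777500))/(1+623/17044) = 1877/2500 ≈ 0.750800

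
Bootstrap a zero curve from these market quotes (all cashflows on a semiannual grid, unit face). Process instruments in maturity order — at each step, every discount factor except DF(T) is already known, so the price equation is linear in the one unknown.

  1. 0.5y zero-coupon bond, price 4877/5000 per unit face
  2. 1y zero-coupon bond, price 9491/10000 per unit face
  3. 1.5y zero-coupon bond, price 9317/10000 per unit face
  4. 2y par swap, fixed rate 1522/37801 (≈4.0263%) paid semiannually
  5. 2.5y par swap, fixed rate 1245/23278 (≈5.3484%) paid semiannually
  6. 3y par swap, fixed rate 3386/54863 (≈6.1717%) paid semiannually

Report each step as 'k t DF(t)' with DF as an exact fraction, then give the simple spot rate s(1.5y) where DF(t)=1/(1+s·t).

1 1/2 4877/5000
2 1 9491/10000
3 3/2 9317/10000
4 2 9239/10000
5 5/2 1751/2000
6 3 8307/10000
s(1.5y) = (1/(9317/10000) − 1)/(3/2) = 1366/27951 ≈ 4.8871%

step 1 [0.5y] zero: DF = P = 4877/5000 ≈ 0.975400
step 2 [1y] zero: DF = P = 9491/10000 ≈ 0.949100
step 3 [1.5y] zero: DF = P = 9317/10000 ≈ 0.931700
step 4 [2y] swap r/2=761/37801: DF=(1 − 761/37801·(0.975400+0.949100+0.931700))/(1+761/37801) = 9239/10000 ≈ 0.923900
step 5 [2.5y] swap r/2=1245/46556: DF=(1 − 1245/46556·(0.975400+0.949100+0.931700+0.923900))/(1+1245/46556) = 1751/2000 ≈ 0.875500
step 6 [3y] swap r/2=1693/54863: DF=(1 − 1693/54863·(0.975400+0.949100+0.931700+0.923900+0.875500))/(1+1693/54863) = 8307/10000 ≈ 0.830700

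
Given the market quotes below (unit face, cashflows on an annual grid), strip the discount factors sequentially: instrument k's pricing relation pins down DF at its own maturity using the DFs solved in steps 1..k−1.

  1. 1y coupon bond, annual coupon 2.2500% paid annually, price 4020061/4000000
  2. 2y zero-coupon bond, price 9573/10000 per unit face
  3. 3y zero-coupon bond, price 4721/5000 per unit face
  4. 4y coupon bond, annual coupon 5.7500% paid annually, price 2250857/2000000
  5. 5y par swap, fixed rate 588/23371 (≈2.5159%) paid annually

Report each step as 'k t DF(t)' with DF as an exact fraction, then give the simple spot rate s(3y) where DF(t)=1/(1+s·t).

1 1 9829/10000
2 2 9573/10000
3 3 4721/5000
4 4 4537/5000
5 5 1103/1250
s(3y) = (1/(4721/5000) − 1)/(3) = 93/4721 ≈ 1.9699%

step 1 [1y] bond c/1=9/400: DF=(4020061/4000000 − 9/400·(0))/(1+9/400) = 9829/10000 ≈ 0.982900
step 2 [2y] zero: DF = P = 9573/10000 ≈ 0.957300
step 3 [3y] zero: DF = P = 4721/5000 ≈ 0.944200
step 4 [4y] bond c/1=23/400: DF=(2250857/2000000 − 23/400·(0.982900+0.957300+0.944200))/(1+23/400) = 4537/5000 ≈ 0.907400
step 5 [5y] swap r/1=588/23371: DF=(1 − 588/23371·(0.982900+0.957300+0.944200+0.907400))/(1+588/23371) = 1103/1250 ≈ 0.882400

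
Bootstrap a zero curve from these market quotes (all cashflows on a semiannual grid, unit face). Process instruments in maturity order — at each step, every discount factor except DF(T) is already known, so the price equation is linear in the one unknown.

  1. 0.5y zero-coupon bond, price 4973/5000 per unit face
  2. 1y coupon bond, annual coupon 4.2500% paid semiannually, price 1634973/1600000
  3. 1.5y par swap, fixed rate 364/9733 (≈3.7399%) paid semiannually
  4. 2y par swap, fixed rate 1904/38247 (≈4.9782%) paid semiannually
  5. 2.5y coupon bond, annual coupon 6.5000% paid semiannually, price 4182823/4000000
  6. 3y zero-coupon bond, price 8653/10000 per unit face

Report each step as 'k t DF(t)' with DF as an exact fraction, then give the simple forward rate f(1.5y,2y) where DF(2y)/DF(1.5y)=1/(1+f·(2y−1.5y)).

1 1/2 4973/5000
2 1 9799/10000
3 3/2 4727/5000
4 2 1131/1250
5 5/2 2231/2500
6 3 8653/10000
f(1.5y,2y) = ((4727/5000)/(1131/1250) − 1)/(1/2) = 7/78 ≈ 8.9744%

step 1 [0.5y] zero: DF = P = 4973/5000 ≈ 0.994600
step 2 [1y] bond c/2=17/800: DF=(1634973/1600000 − 17/800·(0.994600))/(1+17/800) = 9799/10000 ≈ 0.979900
step 3 [1.5y] swap r/2=182/9733: DF=(1 − 182/9733·(0.994600+0.979900))/(1+182/9733) = 4727/5000 ≈ 0.945400
step 4 [2y] swap r/2=952/38247: DF=(1 − 952/38247·(0.994600+0.979900+0.945400))/(1+952/38247) = 1131/1250 ≈ 0.904800
step 5 [2.5y] bond c/2=13/400: DF=(4182823/4000000 − 13/400·(0.994600+0.979900+0.945400+0.904800))/(1+13/400) = 2231/2500 ≈ 0.892400
step 6 [3y] zero: DF = P = 8653/10000 ≈ 0.865300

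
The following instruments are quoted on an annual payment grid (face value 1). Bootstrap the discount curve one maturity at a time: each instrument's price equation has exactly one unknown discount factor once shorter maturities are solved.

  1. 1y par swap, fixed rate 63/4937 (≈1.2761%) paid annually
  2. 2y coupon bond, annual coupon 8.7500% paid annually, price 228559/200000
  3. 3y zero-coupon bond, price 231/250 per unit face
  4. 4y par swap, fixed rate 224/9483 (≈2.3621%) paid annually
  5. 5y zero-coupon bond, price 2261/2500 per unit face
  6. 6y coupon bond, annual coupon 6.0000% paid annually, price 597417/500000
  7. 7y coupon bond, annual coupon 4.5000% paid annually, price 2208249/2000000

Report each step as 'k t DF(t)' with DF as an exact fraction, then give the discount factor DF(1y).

1 1 4937/5000
2 2 4857/5000
3 3 231/250
4 4 569/625
5 5 2261/2500
6 6 8613/10000
7 7 2043/2500
DF(1y) = 4937/5000 ≈ 0.987400

step 1 [1y] swap r/1=63/4937: DF=(1 − 63/4937·(0))/(1+63/4937) = 4937/5000 ≈ 0.987400
step 2 [2y] bond c/1=7/80: DF=(228559/200000 − 7/80·(0.987400))/(1+7/80) = 4857/5000 ≈ 0.971400
step 3 [3y] zero: DF = P = 231/250 ≈ 0.924000
step 4 [4y] swap r/1=224/9483: DF=(1 − 224/9483·(0.987400+0.971400+0.924000))/(1+224/9483) = 569/625 ≈ 0.910400
step 5 [5y] zero: DF = P = 2261/2500 ≈ 0.904400
step 6 [6y] bond c/1=3/50: DF=(597417/500000 − 3/50·(0.987400+0.971400+0.924000+0.910400+0.904400))/(1+3/50) = 8613/10000 ≈ 0.861300
step 7 [7y] bond c/1=9/200: DF=(2208249/2000000 − 9/200·(0.987400+0.971400+0.924000+0.910400+0.904400+0.861300))/(1+9/200) = 2043/2500 ≈ 0.817200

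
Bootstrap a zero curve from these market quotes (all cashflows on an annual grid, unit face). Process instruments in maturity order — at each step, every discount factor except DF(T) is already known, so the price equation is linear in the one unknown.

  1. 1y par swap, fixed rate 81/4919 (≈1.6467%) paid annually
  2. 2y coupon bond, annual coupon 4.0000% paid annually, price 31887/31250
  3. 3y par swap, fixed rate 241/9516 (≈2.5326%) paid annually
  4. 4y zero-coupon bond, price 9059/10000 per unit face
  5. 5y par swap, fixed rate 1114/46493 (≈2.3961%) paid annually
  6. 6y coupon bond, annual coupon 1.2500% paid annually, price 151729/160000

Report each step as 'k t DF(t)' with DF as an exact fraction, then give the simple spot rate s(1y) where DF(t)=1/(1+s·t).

step 1 [1y] swap r/1=81/4919: DF=(1 − 81/4919·(0))/(1+81/4919) = 4919/5000 ≈ 0.983800
step 2 [2y] bond c/1=1/25: DF=(31887/31250 − 1/25·(0.983800))/(1+1/25) = 9433/10000 ≈ 0.943300
step 3 [3y] swap r/1=241/9516: DF=(1 − 241/9516·(0.983800+0.943300))/(1+241/9516) = 9277/10000 ≈ 0.927700
step 4 [4y] zero: DF = P = 9059/10000 ≈ 0.905900
step 5 [5y] swap r/1=1114/46493: DF=(1 − 1114/46493·(0.983800+0.943300+0.927700+0.905900))/(1+1114/46493) = 4443/5000 ≈ 0.888600
step 6 [6y] bond c/1=1/80: DF=(151729/160000 − 1/80·(0.983800+0.943300+0.927700+0.905900+0.888600))/(1+1/80) = 1099/1250 ≈ 0.879200

1 1 4919/5000
2 2 9433/10000
3 3 9277/10000
4 4 9059/10000
5 5 4443/5000
6 6 1099/1250
s(1y) = (1/(4919/5000) − 1)/(1) = 81/4919 ≈ 1.6467%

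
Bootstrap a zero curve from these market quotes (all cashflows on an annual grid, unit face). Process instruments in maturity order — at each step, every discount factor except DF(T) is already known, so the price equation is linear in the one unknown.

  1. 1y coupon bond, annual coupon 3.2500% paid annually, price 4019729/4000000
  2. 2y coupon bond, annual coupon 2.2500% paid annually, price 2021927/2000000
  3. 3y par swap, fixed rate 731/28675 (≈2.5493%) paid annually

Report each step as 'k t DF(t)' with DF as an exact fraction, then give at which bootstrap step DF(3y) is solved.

step 1 [1y] bond c/1=13/400: DF=(4019729/4000000 − 13/400·(0))/(1+13/400) = 9733/10000 ≈ 0.973300
step 2 [2y] bond c/1=9/400: DF=(2021927/2000000 − 9/400·(0.973300))/(1+9/400) = 9673/10000 ≈ 0.967300
step 3 [3y] swap r/1=731/28675: DF=(1 − 731/28675·(0.973300+0.967300))/(1+731/28675) = 9269/10000 ≈ 0.926900

1 1 9733/10000
2 2 9673/10000
3 3 9269/10000
DF(3y) is solved at step 3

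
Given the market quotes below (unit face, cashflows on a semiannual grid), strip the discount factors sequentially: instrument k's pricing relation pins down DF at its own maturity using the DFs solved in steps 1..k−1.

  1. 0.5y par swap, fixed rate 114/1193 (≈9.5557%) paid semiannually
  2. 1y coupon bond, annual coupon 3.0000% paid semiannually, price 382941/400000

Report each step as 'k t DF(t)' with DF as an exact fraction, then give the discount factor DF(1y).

step 1 [0.5y] swap r/2=57/1193: DF=(1 − 57/1193·(0))/(1+57/1193) = 1193/1250 ≈ 0.954400
step 2 [1y] bond c/2=3/200: DF=(382941/400000 − 3/200·(0.954400))/(1+3/200) = 9291/10000 ≈ 0.929100

1 1/2 1193/1250
2 1 9291/10000
DF(1y) = 9291/10000 ≈ 0.929100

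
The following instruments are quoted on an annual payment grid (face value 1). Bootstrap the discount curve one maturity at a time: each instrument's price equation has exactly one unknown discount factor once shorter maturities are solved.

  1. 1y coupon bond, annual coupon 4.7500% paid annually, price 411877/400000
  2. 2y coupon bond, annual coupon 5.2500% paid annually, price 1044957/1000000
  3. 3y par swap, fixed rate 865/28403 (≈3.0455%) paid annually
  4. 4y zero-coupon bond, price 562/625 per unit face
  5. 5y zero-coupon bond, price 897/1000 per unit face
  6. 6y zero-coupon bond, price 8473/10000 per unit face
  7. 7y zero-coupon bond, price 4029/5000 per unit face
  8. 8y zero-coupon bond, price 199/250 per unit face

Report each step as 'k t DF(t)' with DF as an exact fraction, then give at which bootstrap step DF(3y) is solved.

1 1 983/1000
2 2 4719/5000
3 3 1827/2000
4 4 562/625
5 5 897/1000
6 6 8473/10000
7 7 4029/5000
8 8 199/250
DF(3y) is solved at step 3

step 1 [1y] bond c/1=19/400: DF=(411877/400000 − 19/400·(0))/(1+19/400) = 983/1000 ≈ 0.983000
step 2 [2y] bond c/1=21/400: DF=(1044957/1000000 − 21/400·(0.983000))/(1+21/400) = 4719/5000 ≈ 0.943800
step 3 [3y] swap r/1=865/28403: DF=(1 − 865/28403·(0.983000+0.943800))/(1+865/28403) = 1827/2000 ≈ 0.913500
step 4 [4y] zero: DF = P = 562/625 ≈ 0.899200
step 5 [5y] zero: DF = P = 897/1000 ≈ 0.897000
step 6 [6y] zero: DF = P = 8473/10000 ≈ 0.847300
step 7 [7y] zero: DF = P = 4029/5000 ≈ 0.805800
step 8 [8y] zero: DF = P = 199/250 ≈ 0.796000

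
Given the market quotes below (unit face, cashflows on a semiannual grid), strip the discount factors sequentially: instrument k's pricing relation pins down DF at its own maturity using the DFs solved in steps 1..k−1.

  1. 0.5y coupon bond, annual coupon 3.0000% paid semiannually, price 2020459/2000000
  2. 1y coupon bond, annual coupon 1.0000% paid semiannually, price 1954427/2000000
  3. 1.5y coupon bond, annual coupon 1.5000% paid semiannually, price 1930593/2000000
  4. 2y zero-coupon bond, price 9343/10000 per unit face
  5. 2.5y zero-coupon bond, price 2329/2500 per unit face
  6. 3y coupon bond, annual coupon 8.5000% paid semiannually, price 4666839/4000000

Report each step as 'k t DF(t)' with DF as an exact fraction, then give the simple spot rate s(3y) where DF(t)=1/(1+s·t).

step 1 [0.5y] bond c/2=3/200: DF=(2020459/2000000 − 3/200·(0))/(1+3/200) = 9953/10000 ≈ 0.995300
step 2 [1y] bond c/2=1/200: DF=(1954427/2000000 − 1/200·(0.995300))/(1+1/200) = 4837/5000 ≈ 0.967400
step 3 [1.5y] bond c/2=3/400: DF=(1930593/2000000 − 3/400·(0.995300+0.967400))/(1+3/400) = 1887/2000 ≈ 0.943500
step 4 [2y] zero: DF = P = 9343/10000 ≈ 0.934300
step 5 [2.5y] zero: DF = P = 2329/2500 ≈ 0.931600
step 6 [3y] bond c/2=17/400: DF=(4666839/4000000 − 17/400·(0.995300+0.967400+0.943500+0.934300+0.931600))/(1+17/400) = 4623/5000 ≈ 0.924600

1 1/2 9953/10000
2 1 4837/5000
3 3/2 1887/2000
4 2 9343/10000
5 5/2 2329/2500
6 3 4623/5000
s(3y) = (1/(4623/5000) − 1)/(3) = 377/13869 ≈ 2.7183%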